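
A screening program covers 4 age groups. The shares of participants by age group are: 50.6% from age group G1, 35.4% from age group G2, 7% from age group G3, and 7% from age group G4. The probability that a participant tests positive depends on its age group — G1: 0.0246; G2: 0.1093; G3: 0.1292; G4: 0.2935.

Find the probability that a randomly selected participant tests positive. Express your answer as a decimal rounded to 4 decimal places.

P(T) = P(T|G1)·P(G1) + P(T|G2)·P(G2) + P(T|G3)·P(G3) + P(T|G4)·P(G4)
      = 0.0246·0.506 + 0.1093·0.354 + 0.1292·0.07 + 0.2935·0.07
      = 0.0124476 + 0.0386922 + 0.009044 + 0.020545 = 0.0807288

P(T) ≈ 0.0807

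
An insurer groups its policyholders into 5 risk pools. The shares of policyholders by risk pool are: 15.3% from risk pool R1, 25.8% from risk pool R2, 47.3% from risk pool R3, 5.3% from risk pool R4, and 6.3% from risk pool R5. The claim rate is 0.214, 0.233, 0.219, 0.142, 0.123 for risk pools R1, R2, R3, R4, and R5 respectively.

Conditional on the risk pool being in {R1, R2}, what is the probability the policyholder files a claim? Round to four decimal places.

0.2259

Let S = {R1, R2}.
P(S) = 0.153 + 0.258 = 0.411.
P(C ∩ S) = 0.214·0.153 + 0.233·0.258 = 0.032742 + 0.060114 = 0.092856.
P(C | S) = 0.092856 / 0.411 = 0.225927…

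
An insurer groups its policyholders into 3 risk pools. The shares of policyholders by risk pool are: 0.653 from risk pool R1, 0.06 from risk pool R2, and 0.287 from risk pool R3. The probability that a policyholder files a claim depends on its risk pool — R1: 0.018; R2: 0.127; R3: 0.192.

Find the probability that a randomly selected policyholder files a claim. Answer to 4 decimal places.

P(C) ≈ 0.0745

By the law of total probability,
P(C) = P(C|R1)·P(R1) + P(C|R2)·P(R2) + P(C|R3)·P(R3)
      = 0.018·0.653 + 0.127·0.06 + 0.192·0.287
      = 0.011754 + 0.00762 + 0.055104 = 0.074478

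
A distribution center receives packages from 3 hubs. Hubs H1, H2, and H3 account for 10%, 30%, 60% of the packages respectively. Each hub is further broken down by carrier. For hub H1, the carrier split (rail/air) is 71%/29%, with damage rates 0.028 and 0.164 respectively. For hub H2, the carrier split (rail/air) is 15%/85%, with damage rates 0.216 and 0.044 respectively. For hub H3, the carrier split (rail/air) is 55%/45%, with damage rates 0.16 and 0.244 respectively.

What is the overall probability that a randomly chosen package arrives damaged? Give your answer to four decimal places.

P(D|H1) = 0.71·0.028 + 0.29·0.164 = 0.01988 + 0.04756 = 0.06744
P(D|H2) = 0.15·0.216 + 0.85·0.044 = 0.0324 + 0.0374 = 0.0698
P(D|H3) = 0.55·0.16 + 0.45·0.244 = 0.088 + 0.1098 = 0.1978
Then overall,
P(D) = 0.1·0.06744 + 0.3·0.0698 + 0.6·0.1978
      = 0.006744 + 0.02094 + 0.11868 = 0.146364

P(D) ≈ 0.1464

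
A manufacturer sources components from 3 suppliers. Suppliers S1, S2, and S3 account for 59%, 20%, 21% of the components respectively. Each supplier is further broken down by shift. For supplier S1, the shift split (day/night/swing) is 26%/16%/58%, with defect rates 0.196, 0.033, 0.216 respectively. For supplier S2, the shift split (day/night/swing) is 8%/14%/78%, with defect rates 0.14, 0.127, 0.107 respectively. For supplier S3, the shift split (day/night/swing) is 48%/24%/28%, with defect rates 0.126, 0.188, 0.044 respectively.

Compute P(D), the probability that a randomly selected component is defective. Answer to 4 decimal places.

P(D|S1) = 0.26·0.196 + 0.16·0.033 + 0.58·0.216 = 0.05096 + 0.00528 + 0.12528 = 0.18152
P(D|S2) = 0.08·0.14 + 0.14·0.127 + 0.78·0.107 = 0.0112 + 0.01778 + 0.08346 = 0.11244
P(D|S3) = 0.48·0.126 + 0.24·0.188 + 0.28·0.044 = 0.06048 + 0.04512 + 0.01232 = 0.11792
Then overall,
P(D) = 0.59·0.18152 + 0.2·0.11244 + 0.21·0.11792
      = 0.1070968 + 0.022488 + 0.0247632 = 0.154348

P(D) ≈ 0.1543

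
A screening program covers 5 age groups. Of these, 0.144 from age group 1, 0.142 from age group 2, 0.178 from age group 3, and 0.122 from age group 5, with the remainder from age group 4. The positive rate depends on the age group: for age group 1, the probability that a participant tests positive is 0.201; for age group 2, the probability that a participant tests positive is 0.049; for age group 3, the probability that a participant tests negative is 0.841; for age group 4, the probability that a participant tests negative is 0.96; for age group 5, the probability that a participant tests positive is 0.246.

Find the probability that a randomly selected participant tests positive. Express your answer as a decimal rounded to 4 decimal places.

P(4) = 1 − (0.144 + 0.142 + 0.178 + 0.122) = 0.414.
P(T|3) = 1 − 0.841 = 0.159.
P(T|4) = 1 − 0.96 = 0.04.
Using total probability over the partition,
P(T) = P(T|1)·P(1) + P(T|2)·P(2) + P(T|3)·P(3) + P(T|4)·P(4) + P(T|5)·P(5)
      = 0.201·0.144 + 0.049·0.142 + 0.159·0.178 + 0.04·0.414 + 0.246·0.122
      = 0.028944 + 0.006958 + 0.028302 + 0.01656 + 0.030012 = 0.110776

0.1108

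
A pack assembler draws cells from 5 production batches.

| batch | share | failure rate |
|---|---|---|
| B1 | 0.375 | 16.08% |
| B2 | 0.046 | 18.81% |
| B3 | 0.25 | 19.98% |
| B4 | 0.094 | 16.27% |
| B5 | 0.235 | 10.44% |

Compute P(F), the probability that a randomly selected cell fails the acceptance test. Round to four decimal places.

P(F) = P(F|B1)·P(B1) + P(F|B2)·P(B2) + P(F|B3)·P(B3) + P(F|B4)·P(B4) + P(F|B5)·P(B5)
      = 0.1608·0.375 + 0.1881·0.046 + 0.1998·0.25 + 0.1627·0.094 + 0.1044·0.235
      = 0.0603 + 0.0086526 + 0.04995 + 0.0152938 + 0.024534 = 0.1587304

P(F) ≈ 0.1587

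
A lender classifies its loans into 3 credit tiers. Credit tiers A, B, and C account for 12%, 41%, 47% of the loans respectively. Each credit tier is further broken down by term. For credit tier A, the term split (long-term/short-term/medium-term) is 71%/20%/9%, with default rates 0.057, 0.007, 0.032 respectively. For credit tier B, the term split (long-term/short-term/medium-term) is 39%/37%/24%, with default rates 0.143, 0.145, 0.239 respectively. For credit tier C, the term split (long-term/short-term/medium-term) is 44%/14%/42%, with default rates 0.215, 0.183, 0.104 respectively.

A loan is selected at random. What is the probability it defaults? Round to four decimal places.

P(D|A) = 0.71·0.057 + 0.2·0.007 + 0.09·0.032 = 0.04047 + 0.0014 + 0.00288 = 0.04475
P(D|B) = 0.39·0.143 + 0.37·0.145 + 0.24·0.239 = 0.05577 + 0.05365 + 0.05736 = 0.16678
P(D|C) = 0.44·0.215 + 0.14·0.183 + 0.42·0.104 = 0.0946 + 0.02562 + 0.04368 = 0.1639
By total probability over the outer partition,
P(D) = 0.12·0.04475 + 0.41·0.16678 + 0.47·0.1639
      = 0.00537 + 0.0683798 + 0.077033 = 0.1507828

0.1508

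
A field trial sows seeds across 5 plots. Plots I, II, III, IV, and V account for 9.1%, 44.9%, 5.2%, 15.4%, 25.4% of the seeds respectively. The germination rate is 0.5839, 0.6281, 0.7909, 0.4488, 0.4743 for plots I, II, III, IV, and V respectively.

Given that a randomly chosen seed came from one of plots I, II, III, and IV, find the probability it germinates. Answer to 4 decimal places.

0.5970

Let S = {I, II, III, IV}.
P(S) = 0.091 + 0.449 + 0.052 + 0.154 = 0.746.
P(G ∩ S) = 0.5839·0.091 + 0.6281·0.449 + 0.7909·0.052 + 0.4488·0.154 = 0.0531349 + 0.2820169 + 0.0411268 + 0.0691152 = 0.4453938.
P(G | S) = 0.4453938 / 0.746 = 0.597043…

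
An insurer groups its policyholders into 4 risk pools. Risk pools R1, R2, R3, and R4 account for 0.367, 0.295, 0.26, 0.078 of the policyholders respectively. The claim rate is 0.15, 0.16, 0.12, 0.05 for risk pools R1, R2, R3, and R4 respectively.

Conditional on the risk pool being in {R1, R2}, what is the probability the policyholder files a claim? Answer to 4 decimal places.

0.1545

Let S = {R1, R2}.
P(S) = 0.367 + 0.295 = 0.662.
P(C ∩ S) = 0.15·0.367 + 0.16·0.295 = 0.05505 + 0.0472 = 0.10225.
P(C | S) = 0.10225 / 0.662 = 0.154456…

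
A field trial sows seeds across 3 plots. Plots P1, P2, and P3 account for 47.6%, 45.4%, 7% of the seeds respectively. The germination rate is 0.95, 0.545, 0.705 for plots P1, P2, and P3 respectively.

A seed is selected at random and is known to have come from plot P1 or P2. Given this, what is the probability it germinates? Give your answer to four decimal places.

0.7523

Let S = {P1, P2}.
P(S) = 0.476 + 0.454 = 0.93.
P(G ∩ S) = 0.95·0.476 + 0.545·0.454 = 0.4522 + 0.24743 = 0.69963.
P(G | S) = 0.69963 / 0.93 = 0.752290…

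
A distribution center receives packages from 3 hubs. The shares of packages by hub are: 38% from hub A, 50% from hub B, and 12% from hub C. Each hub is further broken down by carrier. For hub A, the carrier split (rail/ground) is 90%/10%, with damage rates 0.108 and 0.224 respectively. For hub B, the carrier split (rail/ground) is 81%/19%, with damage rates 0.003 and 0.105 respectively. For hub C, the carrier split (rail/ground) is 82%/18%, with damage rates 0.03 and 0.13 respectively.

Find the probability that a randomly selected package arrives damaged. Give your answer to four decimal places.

P(D|A) = 0.9·0.108 + 0.1·0.224 = 0.0972 + 0.0224 = 0.1196
P(D|B) = 0.81·0.003 + 0.19·0.105 = 0.00243 + 0.01995 = 0.02238
P(D|C) = 0.82·0.03 + 0.18·0.13 = 0.0246 + 0.0234 = 0.048
Then overall,
P(D) = 0.38·0.1196 + 0.5·0.02238 + 0.12·0.048
      = 0.045448 + 0.01119 + 0.00576 = 0.062398

P(D) ≈ 0.0624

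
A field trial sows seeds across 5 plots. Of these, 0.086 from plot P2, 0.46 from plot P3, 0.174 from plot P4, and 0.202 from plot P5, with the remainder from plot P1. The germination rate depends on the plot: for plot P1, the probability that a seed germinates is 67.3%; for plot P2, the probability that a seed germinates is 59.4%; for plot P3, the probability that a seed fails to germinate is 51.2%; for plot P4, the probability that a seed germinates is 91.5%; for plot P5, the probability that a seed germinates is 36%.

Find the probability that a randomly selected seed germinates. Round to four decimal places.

P(P1) = 1 − (0.086 + 0.46 + 0.174 + 0.202) = 0.078.
P(G|P3) = 1 − 0.512 = 0.488.
Using total probability over the partition,
P(G) = P(G|P1)·P(P1) + P(G|P2)·P(P2) + P(G|P3)·P(P3) + P(G|P4)·P(P4) + P(G|P5)·P(P5)
      = 0.673·0.078 + 0.594·0.086 + 0.488·0.46 + 0.915·0.174 + 0.36·0.202
      = 0.052494 + 0.051084 + 0.22448 + 0.15921 + 0.07272 = 0.559988

P(G) ≈ 0.5600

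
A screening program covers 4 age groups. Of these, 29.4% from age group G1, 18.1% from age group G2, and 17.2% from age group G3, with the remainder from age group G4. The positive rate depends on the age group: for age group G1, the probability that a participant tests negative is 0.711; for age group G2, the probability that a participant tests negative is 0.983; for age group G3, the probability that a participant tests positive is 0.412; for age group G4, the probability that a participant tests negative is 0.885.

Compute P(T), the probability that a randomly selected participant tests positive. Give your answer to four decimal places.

P(T) ≈ 0.1995

P(G4) = 1 − (0.294 + 0.181 + 0.172) = 0.353.
P(T|G1) = 1 − 0.711 = 0.289.
P(T|G2) = 1 − 0.983 = 0.017.
P(T|G4) = 1 − 0.885 = 0.115.
P(T) = P(T|G1)·P(G1) + P(T|G2)·P(G2) + P(T|G3)·P(G3) + P(T|G4)·P(G4)
      = 0.289·0.294 + 0.017·0.181 + 0.412·0.172 + 0.115·0.353
      = 0.084966 + 0.003077 + 0.070864 + 0.040595 = 0.199502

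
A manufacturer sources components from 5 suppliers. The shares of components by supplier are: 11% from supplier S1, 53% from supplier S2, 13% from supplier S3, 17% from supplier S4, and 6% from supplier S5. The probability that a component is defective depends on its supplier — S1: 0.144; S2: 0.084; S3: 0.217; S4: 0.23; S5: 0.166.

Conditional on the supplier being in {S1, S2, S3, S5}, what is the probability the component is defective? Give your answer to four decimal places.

Let S = {S1, S2, S3, S5}.
P(S) = 0.11 + 0.53 + 0.13 + 0.06 = 0.83.
P(D ∩ S) = 0.144·0.11 + 0.084·0.53 + 0.217·0.13 + 0.166·0.06 = 0.01584 + 0.04452 + 0.02821 + 0.00996 = 0.09853.
P(D | S) = 0.09853 / 0.83 = 0.118711…

P(D|S) ≈ 0.1187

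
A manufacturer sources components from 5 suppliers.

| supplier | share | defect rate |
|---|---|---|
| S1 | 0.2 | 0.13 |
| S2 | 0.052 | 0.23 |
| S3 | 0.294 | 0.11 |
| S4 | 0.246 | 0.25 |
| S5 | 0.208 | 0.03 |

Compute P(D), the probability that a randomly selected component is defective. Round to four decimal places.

P(D) = P(D|S1)·P(S1) + P(D|S2)·P(S2) + P(D|S3)·P(S3) + P(D|S4)·P(S4) + P(D|S5)·P(S5)
      = 0.13·0.2 + 0.23·0.052 + 0.11·0.294 + 0.25·0.246 + 0.03·0.208
      = 0.026 + 0.01196 + 0.03234 + 0.0615 + 0.00624 = 0.13804

0.1380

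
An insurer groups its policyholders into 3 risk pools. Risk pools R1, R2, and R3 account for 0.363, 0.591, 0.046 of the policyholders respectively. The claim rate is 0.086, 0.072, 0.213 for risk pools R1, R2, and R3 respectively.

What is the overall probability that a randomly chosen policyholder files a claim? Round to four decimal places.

P(C) = P(C|R1)·P(R1) + P(C|R2)·P(R2) + P(C|R3)·P(R3)
      = 0.086·0.363 + 0.072·0.591 + 0.213·0.046
      = 0.031218 + 0.042552 + 0.009798 = 0.083568

0.0836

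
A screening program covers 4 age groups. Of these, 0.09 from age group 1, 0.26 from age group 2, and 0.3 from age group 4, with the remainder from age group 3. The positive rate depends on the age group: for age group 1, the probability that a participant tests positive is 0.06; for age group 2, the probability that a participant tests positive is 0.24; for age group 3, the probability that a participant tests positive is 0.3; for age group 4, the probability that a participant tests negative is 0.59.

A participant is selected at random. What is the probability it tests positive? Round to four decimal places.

P(T) ≈ 0.2958

P(3) = 1 − (0.09 + 0.26 + 0.3) = 0.35.
P(T|4) = 1 − 0.59 = 0.41.
P(T) = P(T|1)·P(1) + P(T|2)·P(2) + P(T|3)·P(3) + P(T|4)·P(4)
      = 0.06·0.09 + 0.24·0.26 + 0.3·0.35 + 0.41·0.3
      = 0.0054 + 0.0624 + 0.105 + 0.123 = 0.2958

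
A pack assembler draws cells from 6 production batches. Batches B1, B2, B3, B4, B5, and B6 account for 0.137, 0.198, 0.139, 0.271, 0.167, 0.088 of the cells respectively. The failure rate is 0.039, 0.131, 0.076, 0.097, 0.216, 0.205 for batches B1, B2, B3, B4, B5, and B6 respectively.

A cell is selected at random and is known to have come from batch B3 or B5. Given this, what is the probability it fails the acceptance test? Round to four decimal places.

Let S = {B3, B5}.
P(S) = 0.139 + 0.167 = 0.306.
P(F ∩ S) = 0.076·0.139 + 0.216·0.167 = 0.010564 + 0.036072 = 0.046636.
P(F | S) = 0.046636 / 0.306 = 0.152405…

P(F|S) ≈ 0.1524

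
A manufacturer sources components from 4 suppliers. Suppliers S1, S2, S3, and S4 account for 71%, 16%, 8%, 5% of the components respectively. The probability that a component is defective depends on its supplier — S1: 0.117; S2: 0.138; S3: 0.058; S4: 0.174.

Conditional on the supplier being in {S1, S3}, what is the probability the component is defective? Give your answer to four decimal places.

Let S = {S1, S3}.
P(S) = 0.71 + 0.08 = 0.79.
P(D ∩ S) = 0.117·0.71 + 0.058·0.08 = 0.08307 + 0.00464 = 0.08771.
P(D | S) = 0.08771 / 0.79 = 0.111025…

0.1110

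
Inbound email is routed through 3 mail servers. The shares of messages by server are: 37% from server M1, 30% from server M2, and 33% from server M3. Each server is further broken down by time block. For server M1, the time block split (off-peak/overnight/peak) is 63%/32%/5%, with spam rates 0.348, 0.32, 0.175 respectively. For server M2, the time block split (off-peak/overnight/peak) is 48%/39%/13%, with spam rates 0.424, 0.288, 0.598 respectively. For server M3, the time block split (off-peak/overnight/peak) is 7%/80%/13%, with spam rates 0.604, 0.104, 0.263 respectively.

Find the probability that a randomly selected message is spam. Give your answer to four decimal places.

P(S|M1) = 0.63·0.348 + 0.32·0.32 + 0.05·0.175 = 0.21924 + 0.1024 + 0.00875 = 0.33039
P(S|M2) = 0.48·0.424 + 0.39·0.288 + 0.13·0.598 = 0.20352 + 0.11232 + 0.07774 = 0.39358
P(S|M3) = 0.07·0.604 + 0.8·0.104 + 0.13·0.263 = 0.04228 + 0.0832 + 0.03419 = 0.15967
Then overall,
P(S) = 0.37·0.33039 + 0.3·0.39358 + 0.33·0.15967
      = 0.1222443 + 0.118074 + 0.0526911 = 0.2930094

0.2930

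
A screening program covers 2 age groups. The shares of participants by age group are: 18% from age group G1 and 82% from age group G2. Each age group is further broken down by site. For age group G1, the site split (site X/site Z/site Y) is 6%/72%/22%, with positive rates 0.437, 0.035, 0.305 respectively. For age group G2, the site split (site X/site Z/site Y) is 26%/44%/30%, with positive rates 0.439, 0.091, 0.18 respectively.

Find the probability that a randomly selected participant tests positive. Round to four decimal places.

0.1920

P(T|G1) = 0.06·0.437 + 0.72·0.035 + 0.22·0.305 = 0.02622 + 0.0252 + 0.0671 = 0.11852
P(T|G2) = 0.26·0.439 + 0.44·0.091 + 0.3·0.18 = 0.11414 + 0.04004 + 0.054 = 0.20818
By total probability over the outer partition,
P(T) = 0.18·0.11852 + 0.82·0.20818
      = 0.0213336 + 0.1707076 = 0.1920412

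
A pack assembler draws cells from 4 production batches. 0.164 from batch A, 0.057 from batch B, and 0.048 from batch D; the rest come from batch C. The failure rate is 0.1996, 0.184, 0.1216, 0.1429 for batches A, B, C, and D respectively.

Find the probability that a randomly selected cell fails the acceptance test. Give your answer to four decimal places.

P(C) = 1 − (0.164 + 0.057 + 0.048) = 0.731.
Using total probability over the partition,
P(F) = P(F|A)·P(A) + P(F|B)·P(B) + P(F|C)·P(C) + P(F|D)·P(D)
      = 0.1996·0.164 + 0.184·0.057 + 0.1216·0.731 + 0.1429·0.048
      = 0.0327344 + 0.010488 + 0.0888896 + 0.0068592 = 0.1389712

P(F) ≈ 0.1390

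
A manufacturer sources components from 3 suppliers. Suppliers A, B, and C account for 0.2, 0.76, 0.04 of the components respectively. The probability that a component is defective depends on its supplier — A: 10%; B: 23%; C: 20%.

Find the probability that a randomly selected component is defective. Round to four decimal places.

P(D) ≈ 0.2028

P(D) = P(D|A)·P(A) + P(D|B)·P(B) + P(D|C)·P(C)
      = 0.1·0.2 + 0.23·0.76 + 0.2·0.04
      = 0.02 + 0.1748 + 0.008 = 0.2028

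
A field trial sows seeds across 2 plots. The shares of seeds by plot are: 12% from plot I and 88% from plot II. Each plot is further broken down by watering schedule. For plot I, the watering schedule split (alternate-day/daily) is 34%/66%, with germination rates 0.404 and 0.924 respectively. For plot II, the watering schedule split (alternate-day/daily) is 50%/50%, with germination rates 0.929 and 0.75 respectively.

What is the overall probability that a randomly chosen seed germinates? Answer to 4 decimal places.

P(G|I) = 0.34·0.404 + 0.66·0.924 = 0.13736 + 0.60984 = 0.7472
P(G|II) = 0.5·0.929 + 0.5·0.75 = 0.4645 + 0.375 = 0.8395
Then overall,
P(G) = 0.12·0.7472 + 0.88·0.8395
      = 0.089664 + 0.73876 = 0.828424

0.8284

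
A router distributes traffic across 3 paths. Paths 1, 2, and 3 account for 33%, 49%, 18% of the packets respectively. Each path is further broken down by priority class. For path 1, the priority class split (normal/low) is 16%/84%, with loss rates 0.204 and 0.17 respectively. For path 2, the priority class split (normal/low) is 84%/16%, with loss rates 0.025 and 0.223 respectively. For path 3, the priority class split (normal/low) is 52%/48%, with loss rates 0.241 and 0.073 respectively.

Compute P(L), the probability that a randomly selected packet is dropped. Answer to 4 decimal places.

0.1145

P(L|1) = 0.16·0.204 + 0.84·0.17 = 0.03264 + 0.1428 = 0.17544
P(L|2) = 0.84·0.025 + 0.16·0.223 = 0.021 + 0.03568 = 0.05668
P(L|3) = 0.52·0.241 + 0.48·0.073 = 0.12532 + 0.03504 = 0.16036
Then overall,
P(L) = 0.33·0.17544 + 0.49·0.05668 + 0.18·0.16036
      = 0.0578952 + 0.0277732 + 0.0288648 = 0.1145332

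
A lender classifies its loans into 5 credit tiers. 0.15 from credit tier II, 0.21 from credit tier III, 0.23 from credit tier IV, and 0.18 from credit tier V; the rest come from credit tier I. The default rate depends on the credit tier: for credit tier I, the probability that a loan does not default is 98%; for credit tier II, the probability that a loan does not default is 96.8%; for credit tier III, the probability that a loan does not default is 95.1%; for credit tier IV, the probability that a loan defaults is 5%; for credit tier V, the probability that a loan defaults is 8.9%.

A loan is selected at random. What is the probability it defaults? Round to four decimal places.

0.0472

P(I) = 1 − (0.15 + 0.21 + 0.23 + 0.18) = 0.23.
P(D|I) = 1 − 0.98 = 0.02.
P(D|II) = 1 − 0.968 = 0.032.
P(D|III) = 1 − 0.951 = 0.049.
P(D) = P(D|I)·P(I) + P(D|II)·P(II) + P(D|III)·P(III) + P(D|IV)·P(IV) + P(D|V)·P(V)
      = 0.02·0.23 + 0.032·0.15 + 0.049·0.21 + 0.05·0.23 + 0.089·0.18
      = 0.0046 + 0.0048 + 0.01029 + 0.0115 + 0.01602 = 0.04721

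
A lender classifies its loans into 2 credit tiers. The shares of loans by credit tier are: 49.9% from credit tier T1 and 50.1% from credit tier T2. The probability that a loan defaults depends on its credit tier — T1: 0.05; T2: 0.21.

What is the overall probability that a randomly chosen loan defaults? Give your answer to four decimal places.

P(D) = P(D|T1)·P(T1) + P(D|T2)·P(T2)
      = 0.05·0.499 + 0.21·0.501
      = 0.02495 + 0.10521 = 0.13016

0.1302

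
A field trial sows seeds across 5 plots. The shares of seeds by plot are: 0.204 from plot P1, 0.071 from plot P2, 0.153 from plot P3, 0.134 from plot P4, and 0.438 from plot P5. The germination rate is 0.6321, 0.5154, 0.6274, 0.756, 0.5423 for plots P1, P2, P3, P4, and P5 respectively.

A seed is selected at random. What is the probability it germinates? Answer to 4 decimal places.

P(G) ≈ 0.6004

Using total probability over the partition,
P(G) = P(G|P1)·P(P1) + P(G|P2)·P(P2) + P(G|P3)·P(P3) + P(G|P4)·P(P4) + P(G|P5)·P(P5)
      = 0.6321·0.204 + 0.5154·0.071 + 0.6274·0.153 + 0.756·0.134 + 0.5423·0.438
      = 0.1289484 + 0.0365934 + 0.0959922 + 0.101304 + 0.2375274 = 0.6003654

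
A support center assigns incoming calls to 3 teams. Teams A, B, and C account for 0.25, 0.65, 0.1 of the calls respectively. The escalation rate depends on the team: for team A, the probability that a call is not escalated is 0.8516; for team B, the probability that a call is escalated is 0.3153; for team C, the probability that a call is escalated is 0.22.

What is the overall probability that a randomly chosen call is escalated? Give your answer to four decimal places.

P(E) ≈ 0.2640

P(E|A) = 1 − 0.8516 = 0.1484.
P(E) = P(E|A)·P(A) + P(E|B)·P(B) + P(E|C)·P(C)
      = 0.1484·0.25 + 0.3153·0.65 + 0.22·0.1
      = 0.0371 + 0.204945 + 0.022 = 0.264045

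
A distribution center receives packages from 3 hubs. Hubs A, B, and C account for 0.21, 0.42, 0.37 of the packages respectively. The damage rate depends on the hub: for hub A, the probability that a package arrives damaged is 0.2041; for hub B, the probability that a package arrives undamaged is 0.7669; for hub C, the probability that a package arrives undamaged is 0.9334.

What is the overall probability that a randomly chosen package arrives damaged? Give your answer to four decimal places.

P(D|B) = 1 − 0.7669 = 0.2331.
P(D|C) = 1 − 0.9334 = 0.0666.
P(D) = P(D|A)·P(A) + P(D|B)·P(B) + P(D|C)·P(C)
      = 0.2041·0.21 + 0.2331·0.42 + 0.0666·0.37
      = 0.042861 + 0.097902 + 0.024642 = 0.165405

0.1654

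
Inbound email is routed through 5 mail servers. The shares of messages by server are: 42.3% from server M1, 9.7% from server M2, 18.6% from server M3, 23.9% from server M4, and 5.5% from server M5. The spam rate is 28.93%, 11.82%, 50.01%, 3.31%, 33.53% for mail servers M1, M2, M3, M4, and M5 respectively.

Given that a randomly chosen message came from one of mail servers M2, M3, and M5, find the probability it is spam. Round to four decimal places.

Let J = {M2, M3, M5}.
P(J) = 0.097 + 0.186 + 0.055 = 0.338.
P(S ∩ J) = 0.1182·0.097 + 0.5001·0.186 + 0.3353·0.055 = 0.0114654 + 0.0930186 + 0.0184415 = 0.1229255.
P(S | J) = 0.1229255 / 0.338 = 0.363685…

0.3637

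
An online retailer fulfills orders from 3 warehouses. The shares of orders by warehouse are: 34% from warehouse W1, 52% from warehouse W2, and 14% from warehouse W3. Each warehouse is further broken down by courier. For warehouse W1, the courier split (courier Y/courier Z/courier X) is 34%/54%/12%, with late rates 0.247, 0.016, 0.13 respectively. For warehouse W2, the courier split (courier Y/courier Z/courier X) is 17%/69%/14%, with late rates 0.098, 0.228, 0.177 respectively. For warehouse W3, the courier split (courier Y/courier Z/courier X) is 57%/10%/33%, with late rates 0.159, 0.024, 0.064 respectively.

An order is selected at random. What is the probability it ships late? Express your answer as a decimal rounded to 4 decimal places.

P(L|W1) = 0.34·0.247 + 0.54·0.016 + 0.12·0.13 = 0.08398 + 0.00864 + 0.0156 = 0.10822
P(L|W2) = 0.17·0.098 + 0.69·0.228 + 0.14·0.177 = 0.01666 + 0.15732 + 0.02478 = 0.19876
P(L|W3) = 0.57·0.159 + 0.1·0.024 + 0.33·0.064 = 0.09063 + 0.0024 + 0.02112 = 0.11415
Then overall,
P(L) = 0.34·0.10822 + 0.52·0.19876 + 0.14·0.11415
      = 0.0367948 + 0.1033552 + 0.015981 = 0.156131

P(L) ≈ 0.1561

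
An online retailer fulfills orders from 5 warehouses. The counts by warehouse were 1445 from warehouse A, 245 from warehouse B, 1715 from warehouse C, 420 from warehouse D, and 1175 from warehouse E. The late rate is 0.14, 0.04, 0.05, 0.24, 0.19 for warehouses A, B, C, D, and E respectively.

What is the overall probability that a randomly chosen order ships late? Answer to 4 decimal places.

Total: 1445 + 245 + 1715 + 420 + 1175 = 5000.
P(A) = 1445/5000 = 0.289. P(B) = 245/5000 = 0.049. P(C) = 1715/5000 = 0.343. P(D) = 420/5000 = 0.084. P(E) = 1175/5000 = 0.235.
Using total probability over the partition,
P(L) = P(L|A)·P(A) + P(L|B)·P(B) + P(L|C)·P(C) + P(L|D)·P(D) + P(L|E)·P(E)
      = 0.14·0.289 + 0.04·0.049 + 0.05·0.343 + 0.24·0.084 + 0.19·0.235
      = 0.04046 + 0.00196 + 0.01715 + 0.02016 + 0.04465 = 0.12438

P(L) ≈ 0.1244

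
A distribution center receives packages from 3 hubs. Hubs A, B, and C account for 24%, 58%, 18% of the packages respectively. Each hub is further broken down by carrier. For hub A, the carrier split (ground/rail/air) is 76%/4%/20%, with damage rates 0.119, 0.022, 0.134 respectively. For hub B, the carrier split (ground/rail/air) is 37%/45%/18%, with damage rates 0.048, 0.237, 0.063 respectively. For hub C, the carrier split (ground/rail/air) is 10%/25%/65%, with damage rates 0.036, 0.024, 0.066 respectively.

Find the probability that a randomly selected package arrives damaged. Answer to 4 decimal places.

P(D|A) = 0.76·0.119 + 0.04·0.022 + 0.2·0.134 = 0.09044 + 0.00088 + 0.0268 = 0.11812
P(D|B) = 0.37·0.048 + 0.45·0.237 + 0.18·0.063 = 0.01776 + 0.10665 + 0.01134 = 0.13575
P(D|C) = 0.1·0.036 + 0.25·0.024 + 0.65·0.066 = 0.0036 + 0.006 + 0.0429 = 0.0525
By total probability over the outer partition,
P(D) = 0.24·0.11812 + 0.58·0.13575 + 0.18·0.0525
      = 0.0283488 + 0.078735 + 0.00945 = 0.1165338

P(D) ≈ 0.1165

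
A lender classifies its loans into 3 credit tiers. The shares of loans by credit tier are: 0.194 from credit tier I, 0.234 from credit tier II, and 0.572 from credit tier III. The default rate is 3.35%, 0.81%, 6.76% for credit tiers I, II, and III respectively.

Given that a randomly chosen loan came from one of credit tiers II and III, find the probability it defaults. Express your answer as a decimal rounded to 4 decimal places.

Let S = {II, III}.
P(S) = 0.234 + 0.572 = 0.806.
P(D ∩ S) = 0.0081·0.234 + 0.0676·0.572 = 0.0018954 + 0.0386672 = 0.0405626.
P(D | S) = 0.0405626 / 0.806 = 0.050326…

P(D|S) ≈ 0.0503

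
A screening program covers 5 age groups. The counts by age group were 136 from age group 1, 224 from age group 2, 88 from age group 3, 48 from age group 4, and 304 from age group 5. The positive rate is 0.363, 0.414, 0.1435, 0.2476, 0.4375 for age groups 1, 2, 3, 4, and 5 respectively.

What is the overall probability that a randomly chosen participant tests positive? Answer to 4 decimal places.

Total: 136 + 224 + 88 + 48 + 304 = 800.
P(1) = 136/800 = 0.17. P(2) = 224/800 = 0.28. P(3) = 88/800 = 0.11. P(4) = 48/800 = 0.06. P(5) = 304/800 = 0.38.
P(T) = P(T|1)·P(1) + P(T|2)·P(2) + P(T|3)·P(3) + P(T|4)·P(4) + P(T|5)·P(5)
      = 0.363·0.17 + 0.414·0.28 + 0.1435·0.11 + 0.2476·0.06 + 0.4375·0.38
      = 0.06171 + 0.11592 + 0.015785 + 0.014856 + 0.16625 = 0.374521

P(T) ≈ 0.3745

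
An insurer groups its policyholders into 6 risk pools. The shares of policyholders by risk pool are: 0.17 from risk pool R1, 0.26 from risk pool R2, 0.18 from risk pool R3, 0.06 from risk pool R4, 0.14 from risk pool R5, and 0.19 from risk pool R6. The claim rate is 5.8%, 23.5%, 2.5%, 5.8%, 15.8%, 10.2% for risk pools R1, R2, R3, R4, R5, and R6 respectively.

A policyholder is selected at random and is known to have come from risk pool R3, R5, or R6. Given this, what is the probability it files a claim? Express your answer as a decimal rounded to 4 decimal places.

0.0902

Let S = {R3, R5, R6}.
P(S) = 0.18 + 0.14 + 0.19 = 0.51.
P(C ∩ S) = 0.025·0.18 + 0.158·0.14 + 0.102·0.19 = 0.0045 + 0.02212 + 0.01938 = 0.046.
P(C | S) = 0.046 / 0.51 = 0.090196…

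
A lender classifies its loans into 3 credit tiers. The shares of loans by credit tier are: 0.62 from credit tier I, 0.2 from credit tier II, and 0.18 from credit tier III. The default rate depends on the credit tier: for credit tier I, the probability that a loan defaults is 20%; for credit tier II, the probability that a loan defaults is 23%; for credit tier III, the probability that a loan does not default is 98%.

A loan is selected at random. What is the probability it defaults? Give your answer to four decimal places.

P(D) ≈ 0.1736

P(D|III) = 1 − 0.98 = 0.02.
Summing over the partition,
P(D) = P(D|I)·P(I) + P(D|II)·P(II) + P(D|III)·P(III)
      = 0.2·0.62 + 0.23·0.2 + 0.02·0.18
      = 0.124 + 0.046 + 0.0036 = 0.1736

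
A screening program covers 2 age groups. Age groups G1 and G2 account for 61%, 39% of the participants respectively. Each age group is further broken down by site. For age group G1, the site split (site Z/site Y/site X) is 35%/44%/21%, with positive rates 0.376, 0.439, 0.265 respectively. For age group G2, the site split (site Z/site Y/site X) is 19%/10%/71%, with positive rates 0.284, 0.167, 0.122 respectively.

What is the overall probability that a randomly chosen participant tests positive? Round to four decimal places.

P(T|G1) = 0.35·0.376 + 0.44·0.439 + 0.21·0.265 = 0.1316 + 0.19316 + 0.05565 = 0.38041
P(T|G2) = 0.19·0.284 + 0.1·0.167 + 0.71·0.122 = 0.05396 + 0.0167 + 0.08662 = 0.15728
Then overall,
P(T) = 0.61·0.38041 + 0.39·0.15728
      = 0.2320501 + 0.0613392 = 0.2933893

0.2934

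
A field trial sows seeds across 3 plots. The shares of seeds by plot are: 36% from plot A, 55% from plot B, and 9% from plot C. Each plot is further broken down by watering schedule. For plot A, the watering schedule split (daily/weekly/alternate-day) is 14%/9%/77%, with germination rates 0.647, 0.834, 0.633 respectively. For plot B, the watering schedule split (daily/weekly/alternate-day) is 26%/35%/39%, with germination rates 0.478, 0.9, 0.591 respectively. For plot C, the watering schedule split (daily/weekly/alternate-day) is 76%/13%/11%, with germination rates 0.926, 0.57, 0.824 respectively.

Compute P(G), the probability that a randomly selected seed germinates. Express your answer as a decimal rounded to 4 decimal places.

P(G|A) = 0.14·0.647 + 0.09·0.834 + 0.77·0.633 = 0.09058 + 0.07506 + 0.48741 = 0.65305
P(G|B) = 0.26·0.478 + 0.35·0.9 + 0.39·0.591 = 0.12428 + 0.315 + 0.23049 = 0.66977
P(G|C) = 0.76·0.926 + 0.13·0.57 + 0.11·0.824 = 0.70376 + 0.0741 + 0.09064 = 0.8685
Then overall,
P(G) = 0.36·0.65305 + 0.55·0.66977 + 0.09·0.8685
      = 0.235098 + 0.3683735 + 0.078165 = 0.6816365

P(G) ≈ 0.6816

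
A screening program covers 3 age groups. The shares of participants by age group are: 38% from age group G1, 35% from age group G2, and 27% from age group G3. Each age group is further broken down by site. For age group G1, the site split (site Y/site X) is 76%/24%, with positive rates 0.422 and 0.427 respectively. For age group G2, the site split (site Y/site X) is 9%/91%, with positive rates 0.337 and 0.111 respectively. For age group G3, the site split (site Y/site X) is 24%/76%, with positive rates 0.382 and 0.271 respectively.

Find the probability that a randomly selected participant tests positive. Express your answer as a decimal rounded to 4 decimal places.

P(T|G1) = 0.76·0.422 + 0.24·0.427 = 0.32072 + 0.10248 = 0.4232
P(T|G2) = 0.09·0.337 + 0.91·0.111 = 0.03033 + 0.10101 = 0.13134
P(T|G3) = 0.24·0.382 + 0.76·0.271 = 0.09168 + 0.20596 = 0.29764
By total probability over the outer partition,
P(T) = 0.38·0.4232 + 0.35·0.13134 + 0.27·0.29764
      = 0.160816 + 0.045969 + 0.0803628 = 0.2871478

0.2871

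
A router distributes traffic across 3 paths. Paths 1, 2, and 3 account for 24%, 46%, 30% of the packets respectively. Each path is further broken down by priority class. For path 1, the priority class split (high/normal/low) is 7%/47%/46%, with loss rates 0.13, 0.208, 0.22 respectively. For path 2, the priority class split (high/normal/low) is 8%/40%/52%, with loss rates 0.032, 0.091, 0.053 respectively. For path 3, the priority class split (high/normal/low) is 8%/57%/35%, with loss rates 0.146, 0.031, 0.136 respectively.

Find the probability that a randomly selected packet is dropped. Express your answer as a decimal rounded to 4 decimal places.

P(L) ≈ 0.1036

P(L|1) = 0.07·0.13 + 0.47·0.208 + 0.46·0.22 = 0.0091 + 0.09776 + 0.1012 = 0.20806
P(L|2) = 0.08·0.032 + 0.4·0.091 + 0.52·0.053 = 0.00256 + 0.0364 + 0.02756 = 0.06652
P(L|3) = 0.08·0.146 + 0.57·0.031 + 0.35·0.136 = 0.01168 + 0.01767 + 0.0476 = 0.07695
Then overall,
P(L) = 0.24·0.20806 + 0.46·0.06652 + 0.3·0.07695
      = 0.0499344 + 0.0305992 + 0.023085 = 0.1036186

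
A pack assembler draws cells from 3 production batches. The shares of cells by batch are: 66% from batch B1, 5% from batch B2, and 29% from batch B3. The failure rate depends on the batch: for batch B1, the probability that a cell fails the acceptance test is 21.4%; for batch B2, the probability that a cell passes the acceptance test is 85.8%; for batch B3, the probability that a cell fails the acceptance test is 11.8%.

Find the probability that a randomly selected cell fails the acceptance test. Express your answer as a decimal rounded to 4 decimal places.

P(F|B2) = 1 − 0.858 = 0.142.
Using total probability over the partition,
P(F) = P(F|B1)·P(B1) + P(F|B2)·P(B2) + P(F|B3)·P(B3)
      = 0.214·0.66 + 0.142·0.05 + 0.118·0.29
      = 0.14124 + 0.0071 + 0.03422 = 0.18256

0.1826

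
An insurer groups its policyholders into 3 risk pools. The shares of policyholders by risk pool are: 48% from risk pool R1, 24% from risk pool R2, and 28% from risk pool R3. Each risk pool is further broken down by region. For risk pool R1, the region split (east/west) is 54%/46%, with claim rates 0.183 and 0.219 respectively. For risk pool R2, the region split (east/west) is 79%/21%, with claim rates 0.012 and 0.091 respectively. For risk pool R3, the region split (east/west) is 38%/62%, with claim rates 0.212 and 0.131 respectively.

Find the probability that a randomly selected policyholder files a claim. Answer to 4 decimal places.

P(C|R1) = 0.54·0.183 + 0.46·0.219 = 0.09882 + 0.10074 = 0.19956
P(C|R2) = 0.79·0.012 + 0.21·0.091 = 0.00948 + 0.01911 = 0.02859
P(C|R3) = 0.38·0.212 + 0.62·0.131 = 0.08056 + 0.08122 = 0.16178
By total probability over the outer partition,
P(C) = 0.48·0.19956 + 0.24·0.02859 + 0.28·0.16178
      = 0.0957888 + 0.0068616 + 0.0452984 = 0.1479488

0.1479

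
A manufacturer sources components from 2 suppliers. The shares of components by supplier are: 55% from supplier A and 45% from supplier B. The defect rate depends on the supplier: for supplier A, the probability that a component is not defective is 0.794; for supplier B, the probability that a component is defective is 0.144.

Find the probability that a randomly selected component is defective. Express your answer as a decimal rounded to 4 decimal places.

P(D|A) = 1 − 0.794 = 0.206.
P(D) = P(D|A)·P(A) + P(D|B)·P(B)
      = 0.206·0.55 + 0.144·0.45
      = 0.1133 + 0.0648 = 0.1781

0.1781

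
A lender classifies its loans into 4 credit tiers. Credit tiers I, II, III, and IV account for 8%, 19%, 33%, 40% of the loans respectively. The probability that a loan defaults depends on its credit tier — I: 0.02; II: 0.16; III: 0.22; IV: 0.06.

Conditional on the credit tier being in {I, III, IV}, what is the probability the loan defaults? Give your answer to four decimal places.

P(D|S) ≈ 0.1212

Let S = {I, III, IV}.
P(S) = 0.08 + 0.33 + 0.4 = 0.81.
P(D ∩ S) = 0.02·0.08 + 0.22·0.33 + 0.06·0.4 = 0.0016 + 0.0726 + 0.024 = 0.0982.
P(D | S) = 0.0982 / 0.81 = 0.121235…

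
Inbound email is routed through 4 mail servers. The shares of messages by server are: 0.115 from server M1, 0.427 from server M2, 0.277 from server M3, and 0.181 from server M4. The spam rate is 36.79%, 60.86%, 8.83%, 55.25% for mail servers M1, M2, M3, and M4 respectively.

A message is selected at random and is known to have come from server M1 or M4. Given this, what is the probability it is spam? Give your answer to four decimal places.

Let J = {M1, M4}.
P(J) = 0.115 + 0.181 = 0.296.
P(S ∩ J) = 0.3679·0.115 + 0.5525·0.181 = 0.0423085 + 0.1000025 = 0.142311.
P(S | J) = 0.142311 / 0.296 = 0.480780…

0.4808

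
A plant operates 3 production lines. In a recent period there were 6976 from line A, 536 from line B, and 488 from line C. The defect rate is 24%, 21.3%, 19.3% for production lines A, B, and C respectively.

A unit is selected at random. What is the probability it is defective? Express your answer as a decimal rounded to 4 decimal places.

P(D) ≈ 0.2353

Total: 6976 + 536 + 488 = 8000.
P(A) = 6976/8000 = 0.872. P(B) = 536/8000 = 0.067. P(C) = 488/8000 = 0.061.
Using total probability over the partition,
P(D) = P(D|A)·P(A) + P(D|B)·P(B) + P(D|C)·P(C)
      = 0.24·0.872 + 0.213·0.067 + 0.193·0.061
      = 0.20928 + 0.014271 + 0.011773 = 0.235324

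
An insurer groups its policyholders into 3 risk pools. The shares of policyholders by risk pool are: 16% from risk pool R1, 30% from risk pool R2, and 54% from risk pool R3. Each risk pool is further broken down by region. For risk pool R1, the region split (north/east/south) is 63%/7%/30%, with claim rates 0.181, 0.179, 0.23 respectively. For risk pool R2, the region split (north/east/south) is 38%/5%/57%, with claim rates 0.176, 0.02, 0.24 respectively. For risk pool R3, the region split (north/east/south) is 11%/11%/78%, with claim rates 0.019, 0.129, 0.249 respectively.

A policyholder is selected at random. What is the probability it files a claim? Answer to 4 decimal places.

P(C|R1) = 0.63·0.181 + 0.07·0.179 + 0.3·0.23 = 0.11403 + 0.01253 + 0.069 = 0.19556
P(C|R2) = 0.38·0.176 + 0.05·0.02 + 0.57·0.24 = 0.06688 + 0.001 + 0.1368 = 0.20468
P(C|R3) = 0.11·0.019 + 0.11·0.129 + 0.78·0.249 = 0.00209 + 0.01419 + 0.19422 = 0.2105
Then overall,
P(C) = 0.16·0.19556 + 0.3·0.20468 + 0.54·0.2105
      = 0.0312896 + 0.061404 + 0.11367 = 0.2063636

P(C) ≈ 0.2064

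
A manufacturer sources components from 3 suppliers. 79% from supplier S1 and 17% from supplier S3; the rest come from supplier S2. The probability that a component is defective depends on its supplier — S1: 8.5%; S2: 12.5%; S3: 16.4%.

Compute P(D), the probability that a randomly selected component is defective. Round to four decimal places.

P(S2) = 1 − (0.79 + 0.17) = 0.04.
P(D) = P(D|S1)·P(S1) + P(D|S2)·P(S2) + P(D|S3)·P(S3)
      = 0.085·0.79 + 0.125·0.04 + 0.164·0.17
      = 0.06715 + 0.005 + 0.02788 = 0.10003

P(D) ≈ 0.1000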